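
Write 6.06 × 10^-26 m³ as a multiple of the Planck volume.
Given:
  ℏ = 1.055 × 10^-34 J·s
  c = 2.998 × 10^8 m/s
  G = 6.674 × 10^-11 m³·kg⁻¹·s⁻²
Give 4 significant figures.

Planck volume: V_P = (ℏG/c³)^(3/2) = 4.224 × 10^-105 m³.
6.06 × 10^-26 / 4.224 × 10^-105 = 1.435 × 10^79

1.435 × 10^79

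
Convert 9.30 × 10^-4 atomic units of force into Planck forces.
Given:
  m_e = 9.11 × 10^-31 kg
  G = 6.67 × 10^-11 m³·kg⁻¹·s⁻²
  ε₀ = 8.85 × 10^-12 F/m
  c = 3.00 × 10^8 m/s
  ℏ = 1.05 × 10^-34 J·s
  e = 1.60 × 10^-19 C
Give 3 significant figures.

6.38 × 10^-55

atomic unit of force: F_au = E_h/a₀ = m_e²e⁶/((4πε₀)³ℏ⁴) = 8.33 × 10^-8 N
Planck force: F_P = c⁴/G = 1.21 × 10^44 N
9.30 × 10^-4 × 8.33 × 10^-8 / 1.21 × 10^44 = 6.38 × 10^-55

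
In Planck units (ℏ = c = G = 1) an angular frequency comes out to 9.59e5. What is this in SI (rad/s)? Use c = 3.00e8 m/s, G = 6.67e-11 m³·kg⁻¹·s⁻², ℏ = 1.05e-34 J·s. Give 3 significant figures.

One Planck angular frequency: ω_P = √(c⁵/(ℏG)) = 1.86e43 rad/s.
9.59e5 × 1.86e43 rad/s = 1.79e49 rad/s

1.79e49 rad/s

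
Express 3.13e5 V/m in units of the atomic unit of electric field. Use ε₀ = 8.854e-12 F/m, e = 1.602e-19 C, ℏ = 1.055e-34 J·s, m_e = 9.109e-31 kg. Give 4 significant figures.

6.100e-7

atomic unit of electric field: E_au = E_h/(e a₀) = m_e²e⁵/((4πε₀)³ℏ⁴) = 5.131e11 V/m.
3.13e5 / 5.131e11 = 6.100e-7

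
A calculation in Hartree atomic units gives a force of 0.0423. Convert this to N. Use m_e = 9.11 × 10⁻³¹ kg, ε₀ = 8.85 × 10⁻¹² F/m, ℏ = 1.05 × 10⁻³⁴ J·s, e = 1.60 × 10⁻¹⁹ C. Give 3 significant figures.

One atomic unit of force: F_au = E_h/a₀ = m_e²e⁶/((4πε₀)³ℏ⁴) = 8.33 × 10⁻⁸ N.
0.0423 × 8.33 × 10⁻⁸ N = 3.52 × 10⁻⁹ N

3.52 × 10⁻⁹ N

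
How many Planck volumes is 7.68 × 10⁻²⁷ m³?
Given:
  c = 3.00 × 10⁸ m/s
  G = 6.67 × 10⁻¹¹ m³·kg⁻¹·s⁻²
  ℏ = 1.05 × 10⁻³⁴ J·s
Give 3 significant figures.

Planck volume: V_P = (ℏG/c³)^(3/2) = 4.18 × 10⁻¹⁰⁵ m³.
7.68 × 10⁻²⁷ / 4.18 × 10⁻¹⁰⁵ = 1.84 × 10⁷⁸

1.84 × 10⁷⁸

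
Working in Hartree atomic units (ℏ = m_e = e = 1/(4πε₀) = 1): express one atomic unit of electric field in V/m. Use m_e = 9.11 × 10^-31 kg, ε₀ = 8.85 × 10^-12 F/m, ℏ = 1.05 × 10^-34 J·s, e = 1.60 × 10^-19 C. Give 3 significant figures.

5.20 × 10^11 V/m

The unique combination of the constants set to 1 with dimensions of electric field is E_au = E_h/(e a₀) = m_e²e⁵/((4πε₀)³ℏ⁴).
E_h = 4.38 × 10^-18 J
a₀ = 5.26 × 10^-11 m
E_h/(e·a₀) = 5.20 × 10^11 V/m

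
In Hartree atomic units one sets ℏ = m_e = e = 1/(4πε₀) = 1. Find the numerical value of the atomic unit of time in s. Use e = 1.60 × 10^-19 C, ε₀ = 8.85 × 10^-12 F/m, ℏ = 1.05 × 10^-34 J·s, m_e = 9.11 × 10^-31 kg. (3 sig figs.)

τ_au = (4πε₀)²ℏ³/(m_e e⁴)
E_h = 4.38 × 10^-18 J
ℏ/E_h = 2.40 × 10^-17 s

2.40 × 10^-17 s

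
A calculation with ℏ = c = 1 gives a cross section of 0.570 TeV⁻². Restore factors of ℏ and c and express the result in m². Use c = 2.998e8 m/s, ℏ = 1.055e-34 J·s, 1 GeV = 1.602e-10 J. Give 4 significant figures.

2.222e-38 m²

Area is [L]² = [E]⁻²·(ℏc)²; restore (ℏc)².
1 GeV⁻² → (ℏc)² × (1 GeV in J)⁻² = 3.898e-32 m².
Convert the energy scale: 0.570 TeV⁻² = 5.70e-7 GeV⁻².
Result: 5.70e-7 × 3.898e-32 = 2.222e-38 m².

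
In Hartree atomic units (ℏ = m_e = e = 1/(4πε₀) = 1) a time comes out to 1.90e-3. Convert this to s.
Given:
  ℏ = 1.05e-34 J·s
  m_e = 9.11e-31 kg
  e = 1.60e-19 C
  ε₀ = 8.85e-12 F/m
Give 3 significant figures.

4.56e-20 s

One atomic unit of time: τ_au = (4πε₀)²ℏ³/(m_e e⁴) = 2.40e-17 s.
1.90e-3 × 2.40e-17 s = 4.56e-20 s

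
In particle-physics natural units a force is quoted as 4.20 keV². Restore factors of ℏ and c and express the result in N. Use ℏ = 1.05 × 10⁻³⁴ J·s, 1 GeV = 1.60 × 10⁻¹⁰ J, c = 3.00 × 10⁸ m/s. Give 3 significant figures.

Force is [E]/[L] = [E]²/(ℏc); restore (ℏc)⁻¹.
1 GeV² → 1/(ℏc) × (1 GeV in J)² = 8.13 × 10⁵ N.
Convert the energy scale: 4.20 keV² = 4.20 × 10⁻¹² GeV².
Result: 4.20 × 10⁻¹² × 8.13 × 10⁵ = 3.41 × 10⁻⁶ N.

3.41 × 10⁻⁶ N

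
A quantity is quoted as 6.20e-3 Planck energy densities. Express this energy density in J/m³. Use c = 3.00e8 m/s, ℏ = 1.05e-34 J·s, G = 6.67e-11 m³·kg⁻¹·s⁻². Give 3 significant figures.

One Planck energy density: u_P = c⁷/(ℏG²) = 4.68e113 J/m³.
6.20e-3 × 4.68e113 J/m³ = 2.90e111 J/m³

2.90e111 J/m³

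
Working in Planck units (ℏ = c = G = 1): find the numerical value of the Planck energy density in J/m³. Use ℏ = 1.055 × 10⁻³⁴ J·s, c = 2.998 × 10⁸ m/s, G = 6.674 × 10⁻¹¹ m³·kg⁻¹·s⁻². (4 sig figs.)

4.632 × 10¹¹³ J/m³

The unique combination of the constants set to 1 with dimensions of energy density is u_P = c⁷/(ℏG²).
  = 2.177 × 10⁵⁹ / 4.699 × 10⁻⁵⁵
  = 4.632 × 10¹¹³ J/m³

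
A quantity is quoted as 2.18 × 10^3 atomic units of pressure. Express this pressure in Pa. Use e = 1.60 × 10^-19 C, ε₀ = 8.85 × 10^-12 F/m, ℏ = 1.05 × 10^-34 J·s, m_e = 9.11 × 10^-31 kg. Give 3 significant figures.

6.57 × 10^16 Pa

One atomic unit of pressure: P_au = E_h/a₀³ = m_e⁴e¹⁰/((4πε₀)⁵ℏ⁸) = 3.01 × 10^13 Pa.
2.18 × 10^3 × 3.01 × 10^13 Pa = 6.57 × 10^16 Pa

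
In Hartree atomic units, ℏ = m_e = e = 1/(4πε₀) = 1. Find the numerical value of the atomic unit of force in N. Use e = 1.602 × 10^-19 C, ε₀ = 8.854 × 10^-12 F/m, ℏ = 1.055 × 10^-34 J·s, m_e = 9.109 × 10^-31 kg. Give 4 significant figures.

From ℏ = m_e = e = 1/(4πε₀) = 1 the force scale is F_au = E_h/a₀ = m_e²e⁶/((4πε₀)³ℏ⁴).
E_h = 4.354 × 10^-18 J
a₀ = 5.297 × 10^-11 m
E_h/a₀ = 8.220 × 10^-8 N

8.220 × 10^-8 N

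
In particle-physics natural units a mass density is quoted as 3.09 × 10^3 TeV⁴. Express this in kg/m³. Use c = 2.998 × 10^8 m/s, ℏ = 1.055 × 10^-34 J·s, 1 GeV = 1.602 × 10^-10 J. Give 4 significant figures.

7.156 × 10^35 kg/m³

Mass density is [E]/(c²[L]³) = [E]⁴/(ℏ³c⁵).
1 GeV⁴ → 1/(ℏ³c⁵) × (1 GeV in J)⁴ = 2.316 × 10^20 kg/m³.
Convert the energy scale: 3.09 × 10^3 TeV⁴ = 3.09 × 10^15 GeV⁴.
Result: 3.09 × 10^15 × 2.316 × 10^20 = 7.156 × 10^35 kg/m³.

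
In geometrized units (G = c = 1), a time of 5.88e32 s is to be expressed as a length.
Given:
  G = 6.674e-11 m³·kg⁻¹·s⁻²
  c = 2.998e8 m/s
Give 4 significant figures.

Time → length via c.
5.88e32 s × (c) = 1.763e41 m

1.763e41 m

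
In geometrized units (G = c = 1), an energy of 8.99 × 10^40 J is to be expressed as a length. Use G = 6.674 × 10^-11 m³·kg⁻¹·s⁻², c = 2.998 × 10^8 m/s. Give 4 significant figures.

Energy → length via G/c⁴.
8.99 × 10^40 J × (G/c⁴) = 7.427 × 10^-4 m

7.427 × 10^-4 m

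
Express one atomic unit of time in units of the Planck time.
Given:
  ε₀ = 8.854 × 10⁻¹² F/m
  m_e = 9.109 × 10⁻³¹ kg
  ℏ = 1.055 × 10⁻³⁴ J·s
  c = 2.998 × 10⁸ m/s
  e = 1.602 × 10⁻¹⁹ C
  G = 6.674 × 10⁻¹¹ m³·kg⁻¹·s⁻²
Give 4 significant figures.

atomic unit of time: τ_au = (4πε₀)²ℏ³/(m_e e⁴) = 2.423 × 10⁻¹⁷ s
Planck time: t_P = √(ℏG/c⁵) = 5.392 × 10⁻⁴⁴ s
ratio = 2.423 × 10⁻¹⁷ / 5.392 × 10⁻⁴⁴ = 4.494 × 10²⁶

4.494 × 10²⁶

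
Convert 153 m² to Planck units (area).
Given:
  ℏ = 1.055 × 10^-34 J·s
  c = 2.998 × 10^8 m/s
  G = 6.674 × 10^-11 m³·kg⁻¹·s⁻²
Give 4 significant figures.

5.855 × 10^71

Planck area: A_P = ℏG/c³ = 2.613 × 10^-70 m².
153 / 2.613 × 10^-70 = 5.855 × 10^71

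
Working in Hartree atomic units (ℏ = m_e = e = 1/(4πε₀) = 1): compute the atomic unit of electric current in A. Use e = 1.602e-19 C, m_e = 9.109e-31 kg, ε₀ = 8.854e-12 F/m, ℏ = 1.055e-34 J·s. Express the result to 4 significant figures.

From ℏ = m_e = e = 1/(4πε₀) = 1 the current scale is I_au = e E_h/ℏ = m_e e⁵/((4πε₀)²ℏ³).
E_h = 4.354e-18 J
e·E_h/ℏ = 6.612e-3 A

6.612e-3 A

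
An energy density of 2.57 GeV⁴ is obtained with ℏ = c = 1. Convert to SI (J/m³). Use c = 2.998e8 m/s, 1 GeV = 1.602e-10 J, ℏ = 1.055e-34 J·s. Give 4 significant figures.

5.350e37 J/m³

[E]/[L]³ = [E]⁴/(ℏc)³; restore (ℏc)⁻³.
1 GeV⁴ → 1/(ℏc)³ × (1 GeV in J)⁴ = 2.082e37 J/m³.
Result: 2.57 × 2.082e37 = 5.350e37 J/m³.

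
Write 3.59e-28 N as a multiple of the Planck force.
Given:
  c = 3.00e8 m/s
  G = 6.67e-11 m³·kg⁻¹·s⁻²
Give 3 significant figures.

Planck force: F_P = c⁴/G = 1.21e44 N.
3.59e-28 / 1.21e44 = 2.96e-72

2.96e-72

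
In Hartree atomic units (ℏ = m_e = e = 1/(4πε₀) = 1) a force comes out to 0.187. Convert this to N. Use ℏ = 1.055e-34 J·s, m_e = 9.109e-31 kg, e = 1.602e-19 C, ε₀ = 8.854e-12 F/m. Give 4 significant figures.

One atomic unit of force: F_au = E_h/a₀ = m_e²e⁶/((4πε₀)³ℏ⁴) = 8.220e-8 N.
0.187 × 8.220e-8 N = 1.537e-8 N

1.537e-8 N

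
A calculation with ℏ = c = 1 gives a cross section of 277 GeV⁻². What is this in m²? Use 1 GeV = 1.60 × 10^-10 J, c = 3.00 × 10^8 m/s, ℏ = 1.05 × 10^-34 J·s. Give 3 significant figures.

Area is [L]² = [E]⁻²·(ℏc)²; restore (ℏc)².
1 GeV⁻² → (ℏc)² × (1 GeV in J)⁻² = 3.88 × 10^-32 m².
Result: 277 × 3.88 × 10^-32 = 1.07 × 10^-29 m².

1.07 × 10^-29 m²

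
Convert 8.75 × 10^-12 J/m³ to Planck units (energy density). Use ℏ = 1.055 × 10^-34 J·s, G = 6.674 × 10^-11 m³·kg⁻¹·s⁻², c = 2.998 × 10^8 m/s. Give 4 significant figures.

1.889 × 10^-125

Planck energy density: u_P = c⁷/(ℏG²) = 4.632 × 10^113 J/m³.
8.75 × 10^-12 / 4.632 × 10^113 = 1.889 × 10^-125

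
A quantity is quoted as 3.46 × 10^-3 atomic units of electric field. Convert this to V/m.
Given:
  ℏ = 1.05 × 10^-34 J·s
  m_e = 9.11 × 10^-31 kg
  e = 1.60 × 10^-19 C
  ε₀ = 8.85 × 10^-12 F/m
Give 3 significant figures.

1.80 × 10^9 V/m

One atomic unit of electric field: E_au = E_h/(e a₀) = m_e²e⁵/((4πε₀)³ℏ⁴) = 5.20 × 10^11 V/m.
3.46 × 10^-3 × 5.20 × 10^11 V/m = 1.80 × 10^9 V/m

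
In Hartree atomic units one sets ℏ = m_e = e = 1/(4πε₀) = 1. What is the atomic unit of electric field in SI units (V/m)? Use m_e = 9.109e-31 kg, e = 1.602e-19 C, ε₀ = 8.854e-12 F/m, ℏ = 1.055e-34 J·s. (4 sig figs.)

5.131e11 V/m

E_au = E_h/(e a₀) = m_e²e⁵/((4πε₀)³ℏ⁴)
E_h = 4.354e-18 J
a₀ = 5.297e-11 m
E_h/(e·a₀) = 5.131e11 V/m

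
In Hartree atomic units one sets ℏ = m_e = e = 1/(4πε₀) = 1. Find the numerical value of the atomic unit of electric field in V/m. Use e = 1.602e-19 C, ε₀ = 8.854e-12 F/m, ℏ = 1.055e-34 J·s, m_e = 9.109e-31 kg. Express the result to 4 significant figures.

5.131e11 V/m

E_au = E_h/(e a₀) = m_e²e⁵/((4πε₀)³ℏ⁴)
E_h = 4.354e-18 J
a₀ = 5.297e-11 m
E_h/(e·a₀) = 5.131e11 V/m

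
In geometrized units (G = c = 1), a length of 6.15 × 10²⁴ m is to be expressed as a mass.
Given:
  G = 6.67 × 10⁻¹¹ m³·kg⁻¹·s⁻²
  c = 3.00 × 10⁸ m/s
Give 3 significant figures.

8.30 × 10⁵¹ kg

Length → mass via c²/G.
6.15 × 10²⁴ m × (c²/G) = 8.30 × 10⁵¹ kg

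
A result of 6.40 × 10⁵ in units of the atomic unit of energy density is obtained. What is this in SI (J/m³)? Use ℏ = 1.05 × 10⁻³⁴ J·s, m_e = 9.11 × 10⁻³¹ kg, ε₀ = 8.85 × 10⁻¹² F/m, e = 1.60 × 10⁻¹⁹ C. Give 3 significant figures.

One atomic unit of energy density: u_au = E_h/a₀³ = m_e⁴e¹⁰/((4πε₀)⁵ℏ⁸) = 3.01 × 10¹³ J/m³.
6.40 × 10⁵ × 3.01 × 10¹³ J/m³ = 1.93 × 10¹⁹ J/m³

1.93 × 10¹⁹ J/m³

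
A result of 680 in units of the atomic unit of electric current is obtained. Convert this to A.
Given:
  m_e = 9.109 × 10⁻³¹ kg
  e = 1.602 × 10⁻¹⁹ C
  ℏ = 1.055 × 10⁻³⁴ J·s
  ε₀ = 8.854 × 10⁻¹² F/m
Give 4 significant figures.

One atomic unit of electric current: I_au = e E_h/ℏ = m_e e⁵/((4πε₀)²ℏ³) = 6.612 × 10⁻³ A.
680 × 6.612 × 10⁻³ A = 4.496 A

4.496 A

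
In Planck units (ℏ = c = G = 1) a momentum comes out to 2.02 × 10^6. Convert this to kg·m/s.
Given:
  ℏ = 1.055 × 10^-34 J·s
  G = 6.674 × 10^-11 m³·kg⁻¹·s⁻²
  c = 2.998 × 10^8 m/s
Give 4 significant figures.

One Planck momentum: p_P = √(ℏc³/G) = 6.527 kg·m/s.
2.02 × 10^6 × 6.527 kg·m/s = 1.318 × 10^7 kg·m/s

1.318 × 10^7 kg·m/s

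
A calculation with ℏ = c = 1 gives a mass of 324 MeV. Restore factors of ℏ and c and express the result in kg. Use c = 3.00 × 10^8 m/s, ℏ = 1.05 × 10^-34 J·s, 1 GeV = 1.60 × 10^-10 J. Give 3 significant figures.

Mass is [E]/c²; divide by c².
1 GeV → 1/c² × (1 GeV in J) = 1.78 × 10^-27 kg.
Convert the energy scale: 324 MeV = 0.324 GeV.
Result: 0.324 × 1.78 × 10^-27 = 5.76 × 10^-28 kg.

5.76 × 10^-28 kg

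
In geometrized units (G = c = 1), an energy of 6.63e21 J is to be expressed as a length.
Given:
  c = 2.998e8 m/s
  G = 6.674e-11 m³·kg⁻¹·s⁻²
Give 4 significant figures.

Energy → length via G/c⁴.
6.63e21 J × (G/c⁴) = 5.477e-23 m

5.477e-23 m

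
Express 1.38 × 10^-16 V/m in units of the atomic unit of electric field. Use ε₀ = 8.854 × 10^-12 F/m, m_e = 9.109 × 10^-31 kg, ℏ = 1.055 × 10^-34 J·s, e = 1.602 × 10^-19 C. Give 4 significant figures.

atomic unit of electric field: E_au = E_h/(e a₀) = m_e²e⁵/((4πε₀)³ℏ⁴) = 5.131 × 10^11 V/m.
1.38 × 10^-16 / 5.131 × 10^11 = 2.690 × 10^-28

2.690 × 10^-28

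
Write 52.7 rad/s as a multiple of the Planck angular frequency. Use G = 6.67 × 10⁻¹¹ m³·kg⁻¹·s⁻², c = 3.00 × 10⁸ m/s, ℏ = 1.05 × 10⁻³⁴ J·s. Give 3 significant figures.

Planck angular frequency: ω_P = √(c⁵/(ℏG)) = 1.86 × 10⁴³ rad/s.
52.7 / 1.86 × 10⁴³ = 2.83 × 10⁻⁴²

2.83 × 10⁻⁴²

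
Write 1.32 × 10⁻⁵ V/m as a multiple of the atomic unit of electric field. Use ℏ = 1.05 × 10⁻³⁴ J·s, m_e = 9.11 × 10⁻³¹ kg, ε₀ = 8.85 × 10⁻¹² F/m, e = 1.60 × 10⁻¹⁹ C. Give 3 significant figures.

2.54 × 10⁻¹⁷

atomic unit of electric field: E_au = E_h/(e a₀) = m_e²e⁵/((4πε₀)³ℏ⁴) = 5.20 × 10¹¹ V/m.
1.32 × 10⁻⁵ / 5.20 × 10¹¹ = 2.54 × 10⁻¹⁷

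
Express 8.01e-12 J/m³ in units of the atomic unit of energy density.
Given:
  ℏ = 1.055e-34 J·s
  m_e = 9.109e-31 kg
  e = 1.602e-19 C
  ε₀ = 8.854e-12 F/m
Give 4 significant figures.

2.735e-25

atomic unit of energy density: u_au = E_h/a₀³ = m_e⁴e¹⁰/((4πε₀)⁵ℏ⁸) = 2.929e13 J/m³.
8.01e-12 / 2.929e13 = 2.735e-25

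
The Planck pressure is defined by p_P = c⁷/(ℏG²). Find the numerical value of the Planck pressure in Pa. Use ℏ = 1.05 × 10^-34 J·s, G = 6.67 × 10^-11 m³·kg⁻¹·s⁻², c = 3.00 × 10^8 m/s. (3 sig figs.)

p_P = c⁷/(ℏG²)
  = 2.19 × 10^59 / 4.67 × 10^-55
  = 4.68 × 10^113 Pa

4.68 × 10^113 Pa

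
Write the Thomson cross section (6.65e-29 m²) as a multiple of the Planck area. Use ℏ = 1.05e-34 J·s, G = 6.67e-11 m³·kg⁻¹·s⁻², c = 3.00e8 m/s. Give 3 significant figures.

2.56e41

Planck area: A_P = ℏG/c³ = 2.59e-70 m².
6.65e-29 / 2.59e-70 = 2.56e41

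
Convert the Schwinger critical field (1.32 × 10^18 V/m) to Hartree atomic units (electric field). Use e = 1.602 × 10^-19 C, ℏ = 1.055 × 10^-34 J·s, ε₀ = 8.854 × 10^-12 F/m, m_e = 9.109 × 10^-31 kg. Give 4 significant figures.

2.573 × 10^6

atomic unit of electric field: E_au = E_h/(e a₀) = m_e²e⁵/((4πε₀)³ℏ⁴) = 5.131 × 10^11 V/m.
1.32 × 10^18 / 5.131 × 10^11 = 2.573 × 10^6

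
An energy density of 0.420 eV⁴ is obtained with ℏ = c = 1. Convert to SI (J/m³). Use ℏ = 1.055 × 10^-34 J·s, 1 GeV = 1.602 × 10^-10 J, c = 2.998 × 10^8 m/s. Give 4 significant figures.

8.743 J/m³

[E]/[L]³ = [E]⁴/(ℏc)³; restore (ℏc)⁻³.
1 GeV⁴ → 1/(ℏc)³ × (1 GeV in J)⁴ = 2.082 × 10^37 J/m³.
Convert the energy scale: 0.420 eV⁴ = 4.20 × 10^-37 GeV⁴.
Result: 4.20 × 10^-37 × 2.082 × 10^37 = 8.743 J/m³.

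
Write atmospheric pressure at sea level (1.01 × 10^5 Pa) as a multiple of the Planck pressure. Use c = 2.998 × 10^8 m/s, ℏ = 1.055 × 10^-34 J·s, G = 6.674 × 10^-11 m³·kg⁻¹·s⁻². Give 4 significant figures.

2.180 × 10^-109

Planck pressure: p_P = c⁷/(ℏG²) = 4.632 × 10^113 Pa.
1.01 × 10^5 / 4.632 × 10^113 = 2.180 × 10^-109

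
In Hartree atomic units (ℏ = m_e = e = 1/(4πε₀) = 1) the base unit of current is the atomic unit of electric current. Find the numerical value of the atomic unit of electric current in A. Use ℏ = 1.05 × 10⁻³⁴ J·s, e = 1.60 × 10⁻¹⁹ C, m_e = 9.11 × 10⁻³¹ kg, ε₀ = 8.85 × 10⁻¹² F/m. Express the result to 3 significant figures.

6.67 × 10⁻³ A

I_au = e E_h/ℏ = m_e e⁵/((4πε₀)²ℏ³)
E_h = 4.38 × 10⁻¹⁸ J
e·E_h/ℏ = 6.67 × 10⁻³ A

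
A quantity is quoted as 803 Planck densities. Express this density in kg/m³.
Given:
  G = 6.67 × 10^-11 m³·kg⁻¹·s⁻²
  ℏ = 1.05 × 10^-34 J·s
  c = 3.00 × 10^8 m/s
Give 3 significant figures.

One Planck density: ρ_P = c⁵/(ℏG²) = 5.20 × 10^96 kg/m³.
803 × 5.20 × 10^96 kg/m³ = 4.18 × 10^99 kg/m³

4.18 × 10^99 kg/m³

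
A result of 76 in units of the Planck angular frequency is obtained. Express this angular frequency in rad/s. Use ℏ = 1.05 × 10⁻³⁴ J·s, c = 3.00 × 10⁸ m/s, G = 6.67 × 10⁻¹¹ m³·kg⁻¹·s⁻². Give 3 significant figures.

1.42 × 10⁴⁵ rad/s

One Planck angular frequency: ω_P = √(c⁵/(ℏG)) = 1.86 × 10⁴³ rad/s.
76 × 1.86 × 10⁴³ rad/s = 1.42 × 10⁴⁵ rad/s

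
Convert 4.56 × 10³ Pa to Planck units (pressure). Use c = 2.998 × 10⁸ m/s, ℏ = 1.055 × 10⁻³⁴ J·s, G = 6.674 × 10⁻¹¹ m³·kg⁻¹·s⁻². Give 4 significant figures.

9.844 × 10⁻¹¹¹

Planck pressure: p_P = c⁷/(ℏG²) = 4.632 × 10¹¹³ Pa.
4.56 × 10³ / 4.632 × 10¹¹³ = 9.844 × 10⁻¹¹¹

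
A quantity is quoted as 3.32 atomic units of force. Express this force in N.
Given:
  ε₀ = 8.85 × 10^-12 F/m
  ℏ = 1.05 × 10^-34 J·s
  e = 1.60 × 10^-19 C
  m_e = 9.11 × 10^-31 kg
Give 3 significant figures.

One atomic unit of force: F_au = E_h/a₀ = m_e²e⁶/((4πε₀)³ℏ⁴) = 8.33 × 10^-8 N.
3.32 × 8.33 × 10^-8 N = 2.76 × 10^-7 N

2.76 × 10^-7 N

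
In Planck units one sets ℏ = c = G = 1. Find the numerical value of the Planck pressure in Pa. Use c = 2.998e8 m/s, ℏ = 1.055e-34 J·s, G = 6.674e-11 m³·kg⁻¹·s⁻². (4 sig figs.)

4.632e113 Pa

p_P = c⁷/(ℏG²)
  = 2.177e59 / 4.699e-55
  = 4.632e113 Pa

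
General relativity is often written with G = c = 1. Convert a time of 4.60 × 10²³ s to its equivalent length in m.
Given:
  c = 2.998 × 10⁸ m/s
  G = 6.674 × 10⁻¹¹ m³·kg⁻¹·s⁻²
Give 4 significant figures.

1.379 × 10³² m

Time → length via c.
4.60 × 10²³ s × (c) = 1.379 × 10³² m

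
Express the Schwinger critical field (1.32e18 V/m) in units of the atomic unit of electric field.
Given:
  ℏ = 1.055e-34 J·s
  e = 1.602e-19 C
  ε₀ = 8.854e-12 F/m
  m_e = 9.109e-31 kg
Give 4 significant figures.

2.573e6

atomic unit of electric field: E_au = E_h/(e a₀) = m_e²e⁵/((4πε₀)³ℏ⁴) = 5.131e11 V/m.
1.32e18 / 5.131e11 = 2.573e6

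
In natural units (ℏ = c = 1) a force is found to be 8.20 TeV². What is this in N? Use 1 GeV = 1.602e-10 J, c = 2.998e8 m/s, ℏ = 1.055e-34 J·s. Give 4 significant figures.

6.654e12 N

Force is [E]/[L] = [E]²/(ℏc); restore (ℏc)⁻¹.
1 GeV² → 1/(ℏc) × (1 GeV in J)² = 8.114e5 N.
Convert the energy scale: 8.20 TeV² = 8.20e6 GeV².
Result: 8.20e6 × 8.114e5 = 6.654e12 N.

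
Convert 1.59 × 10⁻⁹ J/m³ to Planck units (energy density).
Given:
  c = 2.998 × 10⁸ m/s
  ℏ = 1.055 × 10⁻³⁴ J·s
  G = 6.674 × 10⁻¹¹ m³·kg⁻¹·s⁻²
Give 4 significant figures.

Planck energy density: u_P = c⁷/(ℏG²) = 4.632 × 10¹¹³ J/m³.
1.59 × 10⁻⁹ / 4.632 × 10¹¹³ = 3.432 × 10⁻¹²³

3.432 × 10⁻¹²³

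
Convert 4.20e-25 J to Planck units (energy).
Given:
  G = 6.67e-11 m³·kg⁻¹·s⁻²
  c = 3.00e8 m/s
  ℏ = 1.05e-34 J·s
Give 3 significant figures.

Planck energy: E_P = √(ℏc⁵/G) = 1.96e9 J.
4.20e-25 / 1.96e9 = 2.15e-34

2.15e-34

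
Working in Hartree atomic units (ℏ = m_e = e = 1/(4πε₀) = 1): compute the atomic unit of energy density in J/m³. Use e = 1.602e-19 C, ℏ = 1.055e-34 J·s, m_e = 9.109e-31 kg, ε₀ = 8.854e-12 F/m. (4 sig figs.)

2.929e13 J/m³

The unique combination of the constants set to 1 with dimensions of energy density is u_au = E_h/a₀³ = m_e⁴e¹⁰/((4πε₀)⁵ℏ⁸).
E_h = 4.354e-18 J
a₀ = 5.297e-11 m
E_h/a₀³ = 2.929e13 J/m³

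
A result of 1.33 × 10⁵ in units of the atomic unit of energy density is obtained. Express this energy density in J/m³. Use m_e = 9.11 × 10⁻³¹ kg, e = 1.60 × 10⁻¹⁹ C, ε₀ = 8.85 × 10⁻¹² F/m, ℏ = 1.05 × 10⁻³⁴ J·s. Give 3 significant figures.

One atomic unit of energy density: u_au = E_h/a₀³ = m_e⁴e¹⁰/((4πε₀)⁵ℏ⁸) = 3.01 × 10¹³ J/m³.
1.33 × 10⁵ × 3.01 × 10¹³ J/m³ = 4.01 × 10¹⁸ J/m³

4.01 × 10¹⁸ J/m³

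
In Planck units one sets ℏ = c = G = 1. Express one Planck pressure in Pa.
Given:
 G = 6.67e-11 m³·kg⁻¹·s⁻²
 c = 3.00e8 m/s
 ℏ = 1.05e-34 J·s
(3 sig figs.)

p_P = c⁷/(ℏG²)
  = 2.19e59 / 4.67e-55
  = 4.68e113 Pa

4.68e113 Pa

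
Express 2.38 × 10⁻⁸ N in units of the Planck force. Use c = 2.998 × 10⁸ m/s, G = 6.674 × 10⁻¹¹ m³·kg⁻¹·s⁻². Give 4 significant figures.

Planck force: F_P = c⁴/G = 1.210 × 10⁴⁴ N.
2.38 × 10⁻⁸ / 1.210 × 10⁴⁴ = 1.966 × 10⁻⁵²

1.966 × 10⁻⁵²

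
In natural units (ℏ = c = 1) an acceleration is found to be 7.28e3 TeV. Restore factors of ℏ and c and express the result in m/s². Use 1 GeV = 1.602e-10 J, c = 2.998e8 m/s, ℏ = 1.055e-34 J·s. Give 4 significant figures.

3.314e39 m/s²

Acceleration is [L]/[T]² = c·[E]/ℏ.
1 GeV → c/ℏ × (1 GeV in J) = 4.552e32 m/s².
Convert the energy scale: 7.28e3 TeV = 7.28e6 GeV.
Result: 7.28e6 × 4.552e32 = 3.314e39 m/s².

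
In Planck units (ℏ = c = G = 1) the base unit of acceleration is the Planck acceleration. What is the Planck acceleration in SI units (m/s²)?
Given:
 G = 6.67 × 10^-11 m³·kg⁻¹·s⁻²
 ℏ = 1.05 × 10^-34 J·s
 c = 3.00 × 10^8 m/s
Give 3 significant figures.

5.59 × 10^51 m/s²

a_P = √(c⁷/(ℏG))
  = √(3.12 × 10^103)
  = 5.59 × 10^51 m/s²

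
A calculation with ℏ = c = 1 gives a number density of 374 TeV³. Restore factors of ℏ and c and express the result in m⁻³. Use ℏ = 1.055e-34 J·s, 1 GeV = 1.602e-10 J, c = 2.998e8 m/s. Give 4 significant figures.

Number density is [L]⁻³ = [E]³/(ℏc)³.
1 GeV³ → 1/(ℏc)³ × (1 GeV in J)³ = 1.299e47 m⁻³.
Convert the energy scale: 374 TeV³ = 3.74e11 GeV³.
Result: 3.74e11 × 1.299e47 = 4.860e58 m⁻³.

4.860e58 m⁻³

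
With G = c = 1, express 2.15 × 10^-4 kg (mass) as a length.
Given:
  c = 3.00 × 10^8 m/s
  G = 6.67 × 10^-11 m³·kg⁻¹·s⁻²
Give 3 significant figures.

In G = c = 1 units mass has dimensions of length; the conversion factor is G/c².
2.15 × 10^-4 kg × (G/c²) = 1.59 × 10^-31 m

1.59 × 10^-31 m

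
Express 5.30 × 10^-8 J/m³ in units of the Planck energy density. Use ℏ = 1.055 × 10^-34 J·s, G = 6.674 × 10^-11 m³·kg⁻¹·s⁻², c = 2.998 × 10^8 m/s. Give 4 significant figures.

Planck energy density: u_P = c⁷/(ℏG²) = 4.632 × 10^113 J/m³.
5.30 × 10^-8 / 4.632 × 10^113 = 1.144 × 10^-121

1.144 × 10^-121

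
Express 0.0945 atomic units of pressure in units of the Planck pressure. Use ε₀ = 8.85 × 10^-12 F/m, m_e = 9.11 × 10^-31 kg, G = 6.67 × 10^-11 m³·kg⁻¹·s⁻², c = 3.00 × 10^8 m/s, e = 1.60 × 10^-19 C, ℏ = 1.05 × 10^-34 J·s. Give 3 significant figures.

6.08 × 10^-102

atomic unit of pressure: P_au = E_h/a₀³ = m_e⁴e¹⁰/((4πε₀)⁵ℏ⁸) = 3.01 × 10^13 Pa
Planck pressure: p_P = c⁷/(ℏG²) = 4.68 × 10^113 Pa
0.0945 × 3.01 × 10^13 / 4.68 × 10^113 = 6.08 × 10^-102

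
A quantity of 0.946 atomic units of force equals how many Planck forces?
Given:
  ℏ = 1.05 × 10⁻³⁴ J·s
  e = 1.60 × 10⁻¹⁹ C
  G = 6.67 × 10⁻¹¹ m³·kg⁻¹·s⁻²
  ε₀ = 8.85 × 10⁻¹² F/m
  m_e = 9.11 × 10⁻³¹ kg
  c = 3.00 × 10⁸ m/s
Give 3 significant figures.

atomic unit of force: F_au = E_h/a₀ = m_e²e⁶/((4πε₀)³ℏ⁴) = 8.33 × 10⁻⁸ N
Planck force: F_P = c⁴/G = 1.21 × 10⁴⁴ N
0.946 × 8.33 × 10⁻⁸ / 1.21 × 10⁴⁴ = 6.49 × 10⁻⁵²

6.49 × 10⁻⁵²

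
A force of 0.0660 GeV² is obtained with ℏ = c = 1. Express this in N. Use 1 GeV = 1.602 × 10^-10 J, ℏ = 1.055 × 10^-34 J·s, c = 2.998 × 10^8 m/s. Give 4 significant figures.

Force is [E]/[L] = [E]²/(ℏc); restore (ℏc)⁻¹.
1 GeV² → 1/(ℏc) × (1 GeV in J)² = 8.114 × 10^5 N.
Result: 0.0660 × 8.114 × 10^5 = 5.355 × 10^4 N.

5.355 × 10^4 N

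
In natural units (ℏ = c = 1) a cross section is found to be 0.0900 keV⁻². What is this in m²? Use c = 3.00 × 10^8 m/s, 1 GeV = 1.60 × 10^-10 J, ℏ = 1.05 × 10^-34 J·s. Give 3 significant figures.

3.49 × 10^-21 m²

Area is [L]² = [E]⁻²·(ℏc)²; restore (ℏc)².
1 GeV⁻² → (ℏc)² × (1 GeV in J)⁻² = 3.88 × 10^-32 m².
Convert the energy scale: 0.0900 keV⁻² = 9.00 × 10^10 GeV⁻².
Result: 9.00 × 10^10 × 3.88 × 10^-32 = 3.49 × 10^-21 m².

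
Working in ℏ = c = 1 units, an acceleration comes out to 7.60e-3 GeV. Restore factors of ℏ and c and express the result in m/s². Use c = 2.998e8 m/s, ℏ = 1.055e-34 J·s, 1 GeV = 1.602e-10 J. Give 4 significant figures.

3.460e30 m/s²

Acceleration is [L]/[T]² = c·[E]/ℏ.
1 GeV → c/ℏ × (1 GeV in J) = 4.552e32 m/s².
Result: 7.60e-3 × 4.552e32 = 3.460e30 m/s².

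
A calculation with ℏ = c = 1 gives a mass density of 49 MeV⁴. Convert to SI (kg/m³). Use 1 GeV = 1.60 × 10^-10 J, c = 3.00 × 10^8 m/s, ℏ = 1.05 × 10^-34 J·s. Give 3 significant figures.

Mass density is [E]/(c²[L]³) = [E]⁴/(ℏ³c⁵).
1 GeV⁴ → 1/(ℏ³c⁵) × (1 GeV in J)⁴ = 2.33 × 10^20 kg/m³.
Convert the energy scale: 49 MeV⁴ = 4.90 × 10^-11 GeV⁴.
Result: 4.90 × 10^-11 × 2.33 × 10^20 = 1.14 × 10^10 kg/m³.

1.14 × 10^10 kg/m³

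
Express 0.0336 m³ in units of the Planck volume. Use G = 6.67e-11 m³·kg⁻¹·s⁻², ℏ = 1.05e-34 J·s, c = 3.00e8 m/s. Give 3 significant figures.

8.04e102

Planck volume: V_P = (ℏG/c³)^(3/2) = 4.18e-105 m³.
0.0336 / 4.18e-105 = 8.04e102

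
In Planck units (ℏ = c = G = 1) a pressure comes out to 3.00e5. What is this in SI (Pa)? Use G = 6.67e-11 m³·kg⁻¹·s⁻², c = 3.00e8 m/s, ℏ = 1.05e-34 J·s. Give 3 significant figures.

1.40e119 Pa

One Planck pressure: p_P = c⁷/(ℏG²) = 4.68e113 Pa.
3.00e5 × 4.68e113 Pa = 1.40e119 Pa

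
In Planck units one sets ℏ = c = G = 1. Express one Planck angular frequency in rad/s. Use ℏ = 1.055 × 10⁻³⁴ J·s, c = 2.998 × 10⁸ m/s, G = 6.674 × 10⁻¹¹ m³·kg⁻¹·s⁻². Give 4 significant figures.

1.855 × 10⁴³ rad/s

ω_P = √(c⁵/(ℏG))
  = √(3.440 × 10⁸⁶)
  = 1.855 × 10⁴³ rad/s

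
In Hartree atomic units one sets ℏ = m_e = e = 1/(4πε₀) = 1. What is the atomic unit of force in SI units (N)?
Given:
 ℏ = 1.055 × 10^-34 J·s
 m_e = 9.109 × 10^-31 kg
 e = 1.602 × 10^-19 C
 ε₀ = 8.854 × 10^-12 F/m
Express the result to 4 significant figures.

8.220 × 10^-8 N

F_au = E_h/a₀ = m_e²e⁶/((4πε₀)³ℏ⁴)
E_h = 4.354 × 10^-18 J
a₀ = 5.297 × 10^-11 m
E_h/a₀ = 8.220 × 10^-8 N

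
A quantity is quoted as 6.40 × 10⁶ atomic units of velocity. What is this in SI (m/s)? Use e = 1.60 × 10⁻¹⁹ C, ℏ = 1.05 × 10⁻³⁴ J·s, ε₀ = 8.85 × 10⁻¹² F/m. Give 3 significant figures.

One atomic unit of velocity: v_au = e²/(4πε₀ℏ) = 2.19 × 10⁶ m/s.
6.40 × 10⁶ × 2.19 × 10⁶ m/s = 1.40 × 10¹³ m/s

1.40 × 10¹³ m/s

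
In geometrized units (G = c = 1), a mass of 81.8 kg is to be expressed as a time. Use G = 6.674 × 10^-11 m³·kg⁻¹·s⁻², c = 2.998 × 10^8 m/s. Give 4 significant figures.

Mass → time via G/c³.
81.8 kg × (G/c³) = 2.026 × 10^-34 s

2.026 × 10^-34 s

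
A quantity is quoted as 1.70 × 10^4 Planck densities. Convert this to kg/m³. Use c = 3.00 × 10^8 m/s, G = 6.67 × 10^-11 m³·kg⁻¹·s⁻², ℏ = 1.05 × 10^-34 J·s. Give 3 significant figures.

8.84 × 10^100 kg/m³

One Planck density: ρ_P = c⁵/(ℏG²) = 5.20 × 10^96 kg/m³.
1.70 × 10^4 × 5.20 × 10^96 kg/m³ = 8.84 × 10^100 kg/m³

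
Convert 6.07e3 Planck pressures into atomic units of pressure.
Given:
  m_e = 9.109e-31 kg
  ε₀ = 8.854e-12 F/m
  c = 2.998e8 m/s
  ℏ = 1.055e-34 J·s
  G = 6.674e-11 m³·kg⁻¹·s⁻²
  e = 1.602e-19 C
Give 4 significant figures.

Planck pressure: p_P = c⁷/(ℏG²) = 4.632e113 Pa
atomic unit of pressure: P_au = E_h/a₀³ = m_e⁴e¹⁰/((4πε₀)⁵ℏ⁸) = 2.929e13 Pa
6.07e3 × 4.632e113 / 2.929e13 = 9.599e103

9.599e103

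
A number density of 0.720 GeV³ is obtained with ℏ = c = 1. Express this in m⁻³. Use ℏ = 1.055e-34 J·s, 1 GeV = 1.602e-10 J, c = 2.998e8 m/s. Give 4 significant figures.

9.356e46 m⁻³

Number density is [L]⁻³ = [E]³/(ℏc)³.
1 GeV³ → 1/(ℏc)³ × (1 GeV in J)³ = 1.299e47 m⁻³.
Result: 0.720 × 1.299e47 = 9.356e46 m⁻³.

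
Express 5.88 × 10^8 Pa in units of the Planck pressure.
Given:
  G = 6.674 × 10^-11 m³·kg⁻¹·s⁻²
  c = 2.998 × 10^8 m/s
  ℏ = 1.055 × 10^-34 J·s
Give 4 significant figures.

Planck pressure: p_P = c⁷/(ℏG²) = 4.632 × 10^113 Pa.
5.88 × 10^8 / 4.632 × 10^113 = 1.269 × 10^-105

1.269 × 10^-105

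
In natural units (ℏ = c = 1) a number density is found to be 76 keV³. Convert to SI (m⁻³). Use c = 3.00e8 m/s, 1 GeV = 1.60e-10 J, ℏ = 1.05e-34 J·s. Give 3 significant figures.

9.96e30 m⁻³

Number density is [L]⁻³ = [E]³/(ℏc)³.
1 GeV³ → 1/(ℏc)³ × (1 GeV in J)³ = 1.31e47 m⁻³.
Convert the energy scale: 76 keV³ = 7.60e-17 GeV³.
Result: 7.60e-17 × 1.31e47 = 9.96e30 m⁻³.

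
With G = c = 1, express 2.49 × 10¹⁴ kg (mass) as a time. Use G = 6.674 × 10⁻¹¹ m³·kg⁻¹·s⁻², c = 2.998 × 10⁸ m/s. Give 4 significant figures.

6.167 × 10⁻²² s

Mass → time via G/c³.
2.49 × 10¹⁴ kg × (G/c³) = 6.167 × 10⁻²² s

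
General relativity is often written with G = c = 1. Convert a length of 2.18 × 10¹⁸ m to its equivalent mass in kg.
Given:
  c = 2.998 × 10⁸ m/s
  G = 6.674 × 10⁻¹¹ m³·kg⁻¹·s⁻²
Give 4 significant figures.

Length → mass via c²/G.
2.18 × 10¹⁸ m × (c²/G) = 2.936 × 10⁴⁵ kg

2.936 × 10⁴⁵ kg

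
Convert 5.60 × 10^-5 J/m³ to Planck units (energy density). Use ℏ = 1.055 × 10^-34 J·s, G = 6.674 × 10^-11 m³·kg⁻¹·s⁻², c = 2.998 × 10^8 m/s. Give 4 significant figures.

1.209 × 10^-118

Planck energy density: u_P = c⁷/(ℏG²) = 4.632 × 10^113 J/m³.
5.60 × 10^-5 / 4.632 × 10^113 = 1.209 × 10^-118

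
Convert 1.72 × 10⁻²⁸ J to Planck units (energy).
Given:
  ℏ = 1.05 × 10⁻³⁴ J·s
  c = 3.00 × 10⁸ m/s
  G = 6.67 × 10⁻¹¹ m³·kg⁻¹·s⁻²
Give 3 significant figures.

8.79 × 10⁻³⁸

Planck energy: E_P = √(ℏc⁵/G) = 1.96 × 10⁹ J.
1.72 × 10⁻²⁸ / 1.96 × 10⁹ = 8.79 × 10⁻³⁸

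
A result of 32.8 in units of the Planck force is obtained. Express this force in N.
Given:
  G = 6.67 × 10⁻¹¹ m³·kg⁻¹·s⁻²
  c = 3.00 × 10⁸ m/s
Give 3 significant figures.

One Planck force: F_P = c⁴/G = 1.21 × 10⁴⁴ N.
32.8 × 1.21 × 10⁴⁴ N = 3.98 × 10⁴⁵ N

3.98 × 10⁴⁵ N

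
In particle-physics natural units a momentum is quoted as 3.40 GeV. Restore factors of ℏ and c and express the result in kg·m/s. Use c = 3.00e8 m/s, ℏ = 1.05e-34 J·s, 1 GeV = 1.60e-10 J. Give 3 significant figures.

1.81e-18 kg·m/s

Momentum is [E]/c; divide by c.
1 GeV → 1/c × (1 GeV in J) = 5.33e-19 kg·m/s.
Result: 3.40 × 5.33e-19 = 1.81e-18 kg·m/s.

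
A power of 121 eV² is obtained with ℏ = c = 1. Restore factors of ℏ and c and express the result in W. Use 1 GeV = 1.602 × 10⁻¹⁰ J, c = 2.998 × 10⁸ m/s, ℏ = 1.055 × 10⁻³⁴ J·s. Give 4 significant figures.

0.02943 W

Power is [E]/[T] = [E]²/ℏ.
1 GeV² → 1/ℏ × (1 GeV in J)² = 2.433 × 10¹⁴ W.
Convert the energy scale: 121 eV² = 1.21 × 10⁻¹⁶ GeV².
Result: 1.21 × 10⁻¹⁶ × 2.433 × 10¹⁴ = 0.02943 W.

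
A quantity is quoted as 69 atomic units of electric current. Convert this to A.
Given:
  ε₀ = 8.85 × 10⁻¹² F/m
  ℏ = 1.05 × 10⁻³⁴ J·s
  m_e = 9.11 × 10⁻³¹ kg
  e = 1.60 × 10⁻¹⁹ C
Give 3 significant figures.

0.460 A

One atomic unit of electric current: I_au = e E_h/ℏ = m_e e⁵/((4πε₀)²ℏ³) = 6.67 × 10⁻³ A.
69 × 6.67 × 10⁻³ A = 0.460 A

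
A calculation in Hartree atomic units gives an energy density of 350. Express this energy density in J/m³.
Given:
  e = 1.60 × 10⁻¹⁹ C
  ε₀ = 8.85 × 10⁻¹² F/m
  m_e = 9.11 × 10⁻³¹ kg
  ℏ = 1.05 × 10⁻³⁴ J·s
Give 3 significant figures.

1.05 × 10¹⁶ J/m³

One atomic unit of energy density: u_au = E_h/a₀³ = m_e⁴e¹⁰/((4πε₀)⁵ℏ⁸) = 3.01 × 10¹³ J/m³.
350 × 3.01 × 10¹³ J/m³ = 1.05 × 10¹⁶ J/m³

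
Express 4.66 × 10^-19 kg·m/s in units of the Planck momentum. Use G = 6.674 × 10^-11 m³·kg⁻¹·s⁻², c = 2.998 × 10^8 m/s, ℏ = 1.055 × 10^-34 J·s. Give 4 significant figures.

Planck momentum: p_P = √(ℏc³/G) = 6.527 kg·m/s.
4.66 × 10^-19 / 6.527 = 7.140 × 10^-20

7.140 × 10^-20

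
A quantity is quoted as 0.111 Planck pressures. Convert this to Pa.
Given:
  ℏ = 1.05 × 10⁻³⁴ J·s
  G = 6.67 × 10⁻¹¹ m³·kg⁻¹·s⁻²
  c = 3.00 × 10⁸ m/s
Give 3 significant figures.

5.20 × 10¹¹² Pa

One Planck pressure: p_P = c⁷/(ℏG²) = 4.68 × 10¹¹³ Pa.
0.111 × 4.68 × 10¹¹³ Pa = 5.20 × 10¹¹² Pa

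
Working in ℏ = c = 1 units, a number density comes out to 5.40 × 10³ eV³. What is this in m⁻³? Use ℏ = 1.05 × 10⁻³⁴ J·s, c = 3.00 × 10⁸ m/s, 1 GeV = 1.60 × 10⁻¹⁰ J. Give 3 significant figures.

7.08 × 10²³ m⁻³

Number density is [L]⁻³ = [E]³/(ℏc)³.
1 GeV³ → 1/(ℏc)³ × (1 GeV in J)³ = 1.31 × 10⁴⁷ m⁻³.
Convert the energy scale: 5.40 × 10³ eV³ = 5.40 × 10⁻²⁴ GeV³.
Result: 5.40 × 10⁻²⁴ × 1.31 × 10⁴⁷ = 7.08 × 10²³ m⁻³.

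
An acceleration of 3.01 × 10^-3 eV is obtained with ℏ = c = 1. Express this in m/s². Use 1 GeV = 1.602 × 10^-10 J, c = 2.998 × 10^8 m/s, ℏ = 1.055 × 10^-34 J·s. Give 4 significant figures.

1.370 × 10^21 m/s²

Acceleration is [L]/[T]² = c·[E]/ℏ.
1 GeV → c/ℏ × (1 GeV in J) = 4.552 × 10^32 m/s².
Convert the energy scale: 3.01 × 10^-3 eV = 3.01 × 10^-12 GeV.
Result: 3.01 × 10^-12 × 4.552 × 10^32 = 1.370 × 10^21 m/s².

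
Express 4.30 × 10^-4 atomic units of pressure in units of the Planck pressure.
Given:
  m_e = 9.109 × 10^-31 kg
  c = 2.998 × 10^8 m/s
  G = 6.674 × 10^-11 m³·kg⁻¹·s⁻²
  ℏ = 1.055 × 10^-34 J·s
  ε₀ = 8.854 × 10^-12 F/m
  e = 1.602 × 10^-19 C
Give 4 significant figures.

2.719 × 10^-104

atomic unit of pressure: P_au = E_h/a₀³ = m_e⁴e¹⁰/((4πε₀)⁵ℏ⁸) = 2.929 × 10^13 Pa
Planck pressure: p_P = c⁷/(ℏG²) = 4.632 × 10^113 Pa
4.30 × 10^-4 × 2.929 × 10^13 / 4.632 × 10^113 = 2.719 × 10^-104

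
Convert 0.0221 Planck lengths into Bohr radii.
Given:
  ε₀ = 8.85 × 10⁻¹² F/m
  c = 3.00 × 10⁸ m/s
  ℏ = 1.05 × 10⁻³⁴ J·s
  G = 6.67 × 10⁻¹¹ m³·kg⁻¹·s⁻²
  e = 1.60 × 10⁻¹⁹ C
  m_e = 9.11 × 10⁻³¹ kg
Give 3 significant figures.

6.77 × 10⁻²⁷

Planck length: ℓ_P = √(ℏG/c³) = 1.61 × 10⁻³⁵ m
Bohr radius: a₀ = 4πε₀ℏ²/(m_e e²) = 5.26 × 10⁻¹¹ m
0.0221 × 1.61 × 10⁻³⁵ / 5.26 × 10⁻¹¹ = 6.77 × 10⁻²⁷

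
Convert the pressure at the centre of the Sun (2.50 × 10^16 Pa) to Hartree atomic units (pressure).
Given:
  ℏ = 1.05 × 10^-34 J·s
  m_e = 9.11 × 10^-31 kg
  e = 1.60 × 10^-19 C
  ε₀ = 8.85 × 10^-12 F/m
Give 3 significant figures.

830

atomic unit of pressure: P_au = E_h/a₀³ = m_e⁴e¹⁰/((4πε₀)⁵ℏ⁸) = 3.01 × 10^13 Pa.
2.50 × 10^16 / 3.01 × 10^13 = 830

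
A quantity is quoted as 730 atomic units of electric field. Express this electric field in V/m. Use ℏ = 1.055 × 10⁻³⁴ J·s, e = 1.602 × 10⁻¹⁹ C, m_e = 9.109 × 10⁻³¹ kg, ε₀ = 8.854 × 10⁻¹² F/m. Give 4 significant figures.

3.746 × 10¹⁴ V/m

One atomic unit of electric field: E_au = E_h/(e a₀) = m_e²e⁵/((4πε₀)³ℏ⁴) = 5.131 × 10¹¹ V/m.
730 × 5.131 × 10¹¹ V/m = 3.746 × 10¹⁴ V/m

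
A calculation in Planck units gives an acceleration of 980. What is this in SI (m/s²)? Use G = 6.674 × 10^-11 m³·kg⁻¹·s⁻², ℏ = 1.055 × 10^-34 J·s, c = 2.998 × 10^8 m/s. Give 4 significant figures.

5.449 × 10^54 m/s²

One Planck acceleration: a_P = √(c⁷/(ℏG)) = 5.560 × 10^51 m/s².
980 × 5.560 × 10^51 m/s² = 5.449 × 10^54 m/s²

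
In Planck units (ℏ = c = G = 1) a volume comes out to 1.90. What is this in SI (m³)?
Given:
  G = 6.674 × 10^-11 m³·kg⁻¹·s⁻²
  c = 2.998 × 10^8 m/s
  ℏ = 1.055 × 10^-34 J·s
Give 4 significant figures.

8.025 × 10^-105 m³

One Planck volume: V_P = (ℏG/c³)^(3/2) = 4.224 × 10^-105 m³.
1.90 × 4.224 × 10^-105 m³ = 8.025 × 10^-105 m³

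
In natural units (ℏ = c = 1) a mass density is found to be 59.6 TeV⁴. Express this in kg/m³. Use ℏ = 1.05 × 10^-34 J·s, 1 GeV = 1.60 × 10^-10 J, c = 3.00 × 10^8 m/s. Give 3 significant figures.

1.39 × 10^34 kg/m³

Mass density is [E]/(c²[L]³) = [E]⁴/(ℏ³c⁵).
1 GeV⁴ → 1/(ℏ³c⁵) × (1 GeV in J)⁴ = 2.33 × 10^20 kg/m³.
Convert the energy scale: 59.6 TeV⁴ = 5.96 × 10^13 GeV⁴.
Result: 5.96 × 10^13 × 2.33 × 10^20 = 1.39 × 10^34 kg/m³.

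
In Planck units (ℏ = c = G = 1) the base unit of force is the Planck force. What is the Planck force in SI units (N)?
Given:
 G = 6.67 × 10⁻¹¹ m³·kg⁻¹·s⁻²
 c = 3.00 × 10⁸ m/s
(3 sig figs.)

1.21 × 10⁴⁴ N

F_P = c⁴/G
  = 8.10 × 10³³ / 6.67 × 10⁻¹¹
  = 1.21 × 10⁴⁴ N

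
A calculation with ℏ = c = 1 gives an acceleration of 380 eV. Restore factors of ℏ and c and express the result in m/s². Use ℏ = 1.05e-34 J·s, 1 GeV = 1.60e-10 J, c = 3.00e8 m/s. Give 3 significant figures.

Acceleration is [L]/[T]² = c·[E]/ℏ.
1 GeV → c/ℏ × (1 GeV in J) = 4.57e32 m/s².
Convert the energy scale: 380 eV = 3.80e-7 GeV.
Result: 3.80e-7 × 4.57e32 = 1.74e26 m/s².

1.74e26 m/s²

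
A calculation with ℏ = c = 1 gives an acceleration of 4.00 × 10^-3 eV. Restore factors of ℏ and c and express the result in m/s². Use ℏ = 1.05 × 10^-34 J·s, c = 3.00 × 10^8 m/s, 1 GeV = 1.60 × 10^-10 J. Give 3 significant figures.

Acceleration is [L]/[T]² = c·[E]/ℏ.
1 GeV → c/ℏ × (1 GeV in J) = 4.57 × 10^32 m/s².
Convert the energy scale: 4.00 × 10^-3 eV = 4.00 × 10^-12 GeV.
Result: 4.00 × 10^-12 × 4.57 × 10^32 = 1.83 × 10^21 m/s².

1.83 × 10^21 m/s²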